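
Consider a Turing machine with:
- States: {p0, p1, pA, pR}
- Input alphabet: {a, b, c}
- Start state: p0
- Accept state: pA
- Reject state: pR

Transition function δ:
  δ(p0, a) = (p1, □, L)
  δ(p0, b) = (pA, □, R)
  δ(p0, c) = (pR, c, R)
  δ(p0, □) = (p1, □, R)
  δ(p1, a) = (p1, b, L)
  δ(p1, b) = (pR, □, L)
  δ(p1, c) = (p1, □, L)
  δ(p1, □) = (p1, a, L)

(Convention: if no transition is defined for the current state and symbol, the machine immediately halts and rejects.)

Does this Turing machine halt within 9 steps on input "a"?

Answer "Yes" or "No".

Execution trace:
Initial: [p0]a
Step 1: δ(p0, a) = (p1, □, L) → [p1]□□
Step 2: δ(p1, □) = (p1, a, L) → [p1]□a□
Step 3: δ(p1, □) = (p1, a, L) → [p1]□aa□
Step 4: δ(p1, □) = (p1, a, L) → [p1]□aaa□
Step 5: δ(p1, □) = (p1, a, L) → [p1]□aaaa□
Step 6: δ(p1, □) = (p1, a, L) → [p1]□aaaaa□
Step 7: δ(p1, □) = (p1, a, L) → [p1]□aaaaaa□
Step 8: δ(p1, □) = (p1, a, L) → [p1]□aaaaaaa□
Step 9: δ(p1, □) = (p1, a, L) → [p1]□aaaaaaaa□

The machine has not reached a halting state after 9 steps.
The machine did not halt within the 9-step bound.

Answer: No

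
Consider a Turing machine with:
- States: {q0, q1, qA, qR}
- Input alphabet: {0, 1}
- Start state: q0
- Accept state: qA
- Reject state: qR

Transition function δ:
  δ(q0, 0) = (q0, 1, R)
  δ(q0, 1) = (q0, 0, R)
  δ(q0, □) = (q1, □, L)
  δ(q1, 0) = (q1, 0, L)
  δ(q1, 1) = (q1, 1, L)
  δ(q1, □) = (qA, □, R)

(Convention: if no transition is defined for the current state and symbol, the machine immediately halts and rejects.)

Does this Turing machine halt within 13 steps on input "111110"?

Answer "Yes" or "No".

Execution trace:
Initial: [q0]111110
Step 1: δ(q0, 1) = (q0, 0, R) → 0[q0]11110
Step 2: δ(q0, 1) = (q0, 0, R) → 00[q0]1110
Step 3: δ(q0, 1) = (q0, 0, R) → 000[q0]110
Step 4: δ(q0, 1) = (q0, 0, R) → 0000[q0]10
Step 5: δ(q0, 1) = (q0, 0, R) → 00000[q0]0
Step 6: δ(q0, 0) = (q0, 1, R) → 000001[q0]□
Step 7: δ(q0, □) = (q1, □, L) → 00000[q1]1□
Step 8: δ(q1, 1) = (q1, 1, L) → 0000[q1]01□
Step 9: δ(q1, 0) = (q1, 0, L) → 000[q1]001□
Step 10: δ(q1, 0) = (q1, 0, L) → 00[q1]0001□
Step 11: δ(q1, 0) = (q1, 0, L) → 0[q1]00001□
Step 12: δ(q1, 0) = (q1, 0, L) → [q1]000001□
Step 13: δ(q1, 0) = (q1, 0, L) → [q1]□000001□

The machine has not reached a halting state after 13 steps.
The machine did not halt within the 13-step bound.

Answer: No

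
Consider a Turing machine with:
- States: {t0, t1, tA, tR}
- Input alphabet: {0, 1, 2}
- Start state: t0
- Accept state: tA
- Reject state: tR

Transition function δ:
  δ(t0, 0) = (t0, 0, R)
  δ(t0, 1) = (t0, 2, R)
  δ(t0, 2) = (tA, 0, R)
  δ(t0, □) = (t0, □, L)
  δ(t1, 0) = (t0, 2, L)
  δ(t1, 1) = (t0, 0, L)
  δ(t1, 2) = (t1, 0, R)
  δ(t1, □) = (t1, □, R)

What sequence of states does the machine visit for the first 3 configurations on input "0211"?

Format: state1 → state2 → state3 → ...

Execution trace:
Initial: [t0]0211
Step 1: δ(t0, 0) = (t0, 0, R) → 0[t0]211
Step 2: δ(t0, 2) = (tA, 0, R) → 00[tA]11

The machine reaches the accept state tA and halts.

State sequence: t0 → t0 → tA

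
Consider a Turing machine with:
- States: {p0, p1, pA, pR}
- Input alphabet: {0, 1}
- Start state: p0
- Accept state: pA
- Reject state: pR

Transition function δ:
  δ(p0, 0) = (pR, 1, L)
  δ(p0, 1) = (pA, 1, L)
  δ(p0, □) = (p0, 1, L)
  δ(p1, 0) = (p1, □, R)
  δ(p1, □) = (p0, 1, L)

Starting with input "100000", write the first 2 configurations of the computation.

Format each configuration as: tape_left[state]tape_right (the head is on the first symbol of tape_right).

Transitions applied:
Step 1: δ(p0, 1) = (pA, 1, L)

The first 2 configurations are:
[p0]100000 ⊢ [pA]□100000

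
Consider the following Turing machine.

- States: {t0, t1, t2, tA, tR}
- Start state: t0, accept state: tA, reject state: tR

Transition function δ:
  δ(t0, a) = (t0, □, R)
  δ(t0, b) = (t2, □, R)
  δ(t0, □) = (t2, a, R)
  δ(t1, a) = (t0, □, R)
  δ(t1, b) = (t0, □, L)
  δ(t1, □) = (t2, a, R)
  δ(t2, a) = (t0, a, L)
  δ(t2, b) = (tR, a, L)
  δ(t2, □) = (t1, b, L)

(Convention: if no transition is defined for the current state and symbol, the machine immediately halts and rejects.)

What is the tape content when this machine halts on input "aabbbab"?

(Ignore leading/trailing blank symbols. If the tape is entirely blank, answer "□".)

Execution trace:
Initial: [t0]aabbbab
Step 1: δ(t0, a) = (t0, □, R) → □[t0]abbbab
Step 2: δ(t0, a) = (t0, □, R) → □□[t0]bbbab
Step 3: δ(t0, b) = (t2, □, R) → □□□[t2]bbab
Step 4: δ(t2, b) = (tR, a, L) → □□[tR]□abab

The machine reaches the reject state tR and halts.

Final tape (ignoring leading/trailing blanks): abab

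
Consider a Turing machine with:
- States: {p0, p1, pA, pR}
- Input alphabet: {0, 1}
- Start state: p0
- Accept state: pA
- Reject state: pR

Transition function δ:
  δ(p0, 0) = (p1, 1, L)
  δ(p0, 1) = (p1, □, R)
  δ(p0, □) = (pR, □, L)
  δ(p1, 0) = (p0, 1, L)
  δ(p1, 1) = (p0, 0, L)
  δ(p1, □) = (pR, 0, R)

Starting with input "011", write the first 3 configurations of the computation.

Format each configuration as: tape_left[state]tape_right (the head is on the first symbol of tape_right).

Transitions applied:
Step 1: δ(p0, 0) = (p1, 1, L)
Step 2: δ(p1, □) = (pR, 0, R)

The first 3 configurations are:
[p0]011 ⊢ [p1]□111 ⊢ 0[pR]111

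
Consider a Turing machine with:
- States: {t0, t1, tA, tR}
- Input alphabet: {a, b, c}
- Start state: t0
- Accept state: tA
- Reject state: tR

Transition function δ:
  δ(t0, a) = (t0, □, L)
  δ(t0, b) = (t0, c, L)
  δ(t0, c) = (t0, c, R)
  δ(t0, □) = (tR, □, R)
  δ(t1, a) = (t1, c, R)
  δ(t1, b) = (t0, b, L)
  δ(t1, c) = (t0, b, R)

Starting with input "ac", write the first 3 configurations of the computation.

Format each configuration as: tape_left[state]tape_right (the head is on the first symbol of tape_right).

Transitions applied:
Step 1: δ(t0, a) = (t0, □, L)
Step 2: δ(t0, □) = (tR, □, R)

The first 3 configurations are:
[t0]ac ⊢ [t0]□□c ⊢ □[tR]□c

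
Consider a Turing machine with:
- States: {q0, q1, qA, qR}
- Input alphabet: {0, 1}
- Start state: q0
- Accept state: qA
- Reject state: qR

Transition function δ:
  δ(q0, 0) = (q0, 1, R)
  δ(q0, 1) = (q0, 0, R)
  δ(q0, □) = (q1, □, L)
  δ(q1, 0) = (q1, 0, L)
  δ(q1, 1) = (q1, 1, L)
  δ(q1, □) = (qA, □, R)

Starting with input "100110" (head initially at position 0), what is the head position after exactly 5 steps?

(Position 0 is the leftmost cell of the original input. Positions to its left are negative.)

Execution trace (head position shown):
Step 0: [q0]100110  (head at position 0)
Step 1: move right → 0[q0]00110  (head at position 1)
Step 2: move right → 01[q0]0110  (head at position 2)
Step 3: move right → 011[q0]110  (head at position 3)
Step 4: move right → 0110[q0]10  (head at position 4)
Step 5: move right → 01100[q0]0  (head at position 5)

After 5 steps, the head is at position 5.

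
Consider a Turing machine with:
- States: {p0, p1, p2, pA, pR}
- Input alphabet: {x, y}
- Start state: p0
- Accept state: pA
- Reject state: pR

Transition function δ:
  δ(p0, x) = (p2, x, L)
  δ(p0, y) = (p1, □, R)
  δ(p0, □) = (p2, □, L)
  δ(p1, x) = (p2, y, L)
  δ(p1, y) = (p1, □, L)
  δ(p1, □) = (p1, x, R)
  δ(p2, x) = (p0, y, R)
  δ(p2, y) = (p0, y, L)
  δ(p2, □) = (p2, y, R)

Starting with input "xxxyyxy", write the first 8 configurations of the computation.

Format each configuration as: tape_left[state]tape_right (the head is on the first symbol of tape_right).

Transitions applied:
Step 1: δ(p0, x) = (p2, x, L)
Step 2: δ(p2, □) = (p2, y, R)
Step 3: δ(p2, x) = (p0, y, R)
Step 4: δ(p0, x) = (p2, x, L)
Step 5: δ(p2, y) = (p0, y, L)
Step 6: δ(p0, y) = (p1, □, R)
Step 7: δ(p1, y) = (p1, □, L)

The first 8 configurations are:
[p0]xxxyyxy ⊢ [p2]□xxxyyxy ⊢ y[p2]xxxyyxy ⊢ yy[p0]xxyyxy ⊢ y[p2]yxxyyxy ⊢ [p0]yyxxyyxy ⊢ □[p1]yxxyyxy ⊢ [p1]□□xxyyxy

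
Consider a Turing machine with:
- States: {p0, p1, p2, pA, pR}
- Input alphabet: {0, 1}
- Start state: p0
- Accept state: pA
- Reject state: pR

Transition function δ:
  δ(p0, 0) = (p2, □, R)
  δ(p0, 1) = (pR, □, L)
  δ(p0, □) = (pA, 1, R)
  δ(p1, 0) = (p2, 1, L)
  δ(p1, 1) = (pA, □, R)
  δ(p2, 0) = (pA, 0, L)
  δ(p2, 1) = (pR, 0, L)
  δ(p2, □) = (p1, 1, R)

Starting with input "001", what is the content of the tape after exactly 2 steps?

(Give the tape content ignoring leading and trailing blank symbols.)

Execution trace:
Initial: [p0]001
Step 1: δ(p0, 0) = (p2, □, R) → □[p2]01
Step 2: δ(p2, 0) = (pA, 0, L) → [pA]□01

The machine reaches the accept state pA and halts.

After 2 steps, the tape (ignoring leading/trailing blanks) is: 01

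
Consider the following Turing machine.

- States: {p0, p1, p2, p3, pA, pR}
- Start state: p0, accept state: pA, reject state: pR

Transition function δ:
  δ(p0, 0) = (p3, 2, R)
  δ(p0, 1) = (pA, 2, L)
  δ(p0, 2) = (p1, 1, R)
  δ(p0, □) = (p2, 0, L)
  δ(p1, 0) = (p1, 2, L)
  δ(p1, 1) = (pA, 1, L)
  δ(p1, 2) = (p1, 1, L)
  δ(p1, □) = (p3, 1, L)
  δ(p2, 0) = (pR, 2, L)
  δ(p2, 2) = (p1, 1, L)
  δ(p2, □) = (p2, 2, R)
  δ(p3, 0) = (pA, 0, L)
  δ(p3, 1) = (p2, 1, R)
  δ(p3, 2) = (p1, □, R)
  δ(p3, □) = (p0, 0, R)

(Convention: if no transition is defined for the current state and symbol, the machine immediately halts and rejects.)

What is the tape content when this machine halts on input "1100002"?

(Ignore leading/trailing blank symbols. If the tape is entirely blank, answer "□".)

Execution trace:
Initial: [p0]1100002
Step 1: δ(p0, 1) = (pA, 2, L) → [pA]□2100002

The machine reaches the accept state pA and halts.

Final tape (ignoring leading/trailing blanks): 2100002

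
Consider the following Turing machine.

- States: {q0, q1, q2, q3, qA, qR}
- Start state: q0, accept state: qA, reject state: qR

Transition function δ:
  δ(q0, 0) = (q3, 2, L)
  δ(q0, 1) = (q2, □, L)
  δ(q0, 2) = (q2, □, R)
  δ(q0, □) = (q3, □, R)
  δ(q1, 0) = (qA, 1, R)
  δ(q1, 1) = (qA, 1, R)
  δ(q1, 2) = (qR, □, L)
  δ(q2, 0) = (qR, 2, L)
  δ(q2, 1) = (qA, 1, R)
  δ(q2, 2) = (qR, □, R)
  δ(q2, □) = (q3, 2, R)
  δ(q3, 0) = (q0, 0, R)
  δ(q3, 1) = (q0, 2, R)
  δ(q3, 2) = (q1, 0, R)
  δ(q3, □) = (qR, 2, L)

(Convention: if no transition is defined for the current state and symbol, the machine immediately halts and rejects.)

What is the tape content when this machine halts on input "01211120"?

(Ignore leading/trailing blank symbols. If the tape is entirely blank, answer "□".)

Execution trace:
Initial: [q0]01211120
Step 1: δ(q0, 0) = (q3, 2, L) → [q3]□21211120
Step 2: δ(q3, □) = (qR, 2, L) → [qR]□221211120

The machine reaches the reject state qR and halts.

Final tape (ignoring leading/trailing blanks): 221211120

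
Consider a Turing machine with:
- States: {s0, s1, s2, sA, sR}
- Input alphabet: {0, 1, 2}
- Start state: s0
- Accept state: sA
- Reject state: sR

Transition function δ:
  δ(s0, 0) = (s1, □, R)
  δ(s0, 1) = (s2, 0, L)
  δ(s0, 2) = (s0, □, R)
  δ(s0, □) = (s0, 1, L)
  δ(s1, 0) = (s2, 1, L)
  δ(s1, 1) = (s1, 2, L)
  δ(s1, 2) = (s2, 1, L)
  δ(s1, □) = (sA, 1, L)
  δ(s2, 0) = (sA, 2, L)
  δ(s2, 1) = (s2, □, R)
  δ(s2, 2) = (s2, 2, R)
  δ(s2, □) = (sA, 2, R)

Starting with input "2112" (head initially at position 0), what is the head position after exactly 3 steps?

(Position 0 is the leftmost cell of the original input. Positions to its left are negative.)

Execution trace (head position shown):
Step 0: [s0]2112  (head at position 0)
Step 1: move right → □[s0]112  (head at position 1)
Step 2: move left → [s2]□012  (head at position 0)
Step 3: move right → 2[sA]012  (head at position 1)

After 3 steps, the head is at position 1.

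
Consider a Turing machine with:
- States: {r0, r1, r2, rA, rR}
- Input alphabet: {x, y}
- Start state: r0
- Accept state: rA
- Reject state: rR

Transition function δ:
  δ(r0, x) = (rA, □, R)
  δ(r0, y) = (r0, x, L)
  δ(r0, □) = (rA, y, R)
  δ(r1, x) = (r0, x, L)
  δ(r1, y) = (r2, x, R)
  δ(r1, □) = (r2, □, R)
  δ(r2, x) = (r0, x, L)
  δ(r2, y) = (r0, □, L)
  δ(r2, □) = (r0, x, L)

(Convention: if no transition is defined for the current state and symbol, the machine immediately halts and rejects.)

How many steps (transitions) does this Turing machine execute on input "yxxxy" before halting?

Execution trace:
Initial: [r0]yxxxy
Step 1: δ(r0, y) = (r0, x, L) → [r0]□xxxxy
Step 2: δ(r0, □) = (rA, y, R) → y[rA]xxxxy

The machine reaches the accept state rA and halts.

The machine executed 2 steps before halting.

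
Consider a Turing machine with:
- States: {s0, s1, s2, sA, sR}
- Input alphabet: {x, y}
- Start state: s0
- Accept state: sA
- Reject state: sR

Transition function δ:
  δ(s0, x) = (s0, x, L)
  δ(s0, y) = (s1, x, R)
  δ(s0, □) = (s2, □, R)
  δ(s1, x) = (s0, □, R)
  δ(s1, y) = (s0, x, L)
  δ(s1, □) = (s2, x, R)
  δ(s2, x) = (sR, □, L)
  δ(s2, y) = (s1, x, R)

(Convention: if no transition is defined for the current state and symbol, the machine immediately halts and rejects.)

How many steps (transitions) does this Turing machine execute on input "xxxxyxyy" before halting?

Execution trace:
Initial: [s0]xxxxyxyy
Step 1: δ(s0, x) = (s0, x, L) → [s0]□xxxxyxyy
Step 2: δ(s0, □) = (s2, □, R) → □[s2]xxxxyxyy
Step 3: δ(s2, x) = (sR, □, L) → [sR]□□xxxyxyy

The machine reaches the reject state sR and halts.

The machine executed 3 steps before halting.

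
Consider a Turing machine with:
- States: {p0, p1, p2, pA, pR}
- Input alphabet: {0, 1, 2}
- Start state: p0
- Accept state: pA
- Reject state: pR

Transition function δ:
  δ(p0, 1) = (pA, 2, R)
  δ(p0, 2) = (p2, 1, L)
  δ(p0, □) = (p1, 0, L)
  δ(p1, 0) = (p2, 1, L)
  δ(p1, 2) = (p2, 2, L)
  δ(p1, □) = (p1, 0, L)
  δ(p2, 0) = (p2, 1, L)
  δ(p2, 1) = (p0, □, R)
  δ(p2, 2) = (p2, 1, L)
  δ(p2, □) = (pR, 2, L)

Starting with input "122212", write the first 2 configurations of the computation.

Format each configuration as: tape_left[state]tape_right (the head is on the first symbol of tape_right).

Transitions applied:
Step 1: δ(p0, 1) = (pA, 2, R)

The first 2 configurations are:
[p0]122212 ⊢ 2[pA]22212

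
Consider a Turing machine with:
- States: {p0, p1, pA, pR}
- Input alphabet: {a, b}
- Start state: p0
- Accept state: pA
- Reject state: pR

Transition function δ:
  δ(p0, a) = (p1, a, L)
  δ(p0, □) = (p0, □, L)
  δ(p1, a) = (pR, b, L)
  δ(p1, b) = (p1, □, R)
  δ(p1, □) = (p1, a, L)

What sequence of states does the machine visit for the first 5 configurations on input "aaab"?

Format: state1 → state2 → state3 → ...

Execution trace:
Initial: [p0]aaab
Step 1: δ(p0, a) = (p1, a, L) → [p1]□aaab
Step 2: δ(p1, □) = (p1, a, L) → [p1]□aaaab
Step 3: δ(p1, □) = (p1, a, L) → [p1]□aaaaab
Step 4: δ(p1, □) = (p1, a, L) → [p1]□aaaaaab

State sequence: p0 → p1 → p1 → p1 → p1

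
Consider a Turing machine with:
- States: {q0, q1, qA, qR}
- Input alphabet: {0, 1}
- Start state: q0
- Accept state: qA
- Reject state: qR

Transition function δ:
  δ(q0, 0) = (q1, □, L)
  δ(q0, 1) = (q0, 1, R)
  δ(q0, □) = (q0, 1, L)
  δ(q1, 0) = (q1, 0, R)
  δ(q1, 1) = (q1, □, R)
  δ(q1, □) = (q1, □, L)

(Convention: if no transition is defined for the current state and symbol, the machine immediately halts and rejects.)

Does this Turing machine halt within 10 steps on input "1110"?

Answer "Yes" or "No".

Execution trace:
Initial: [q0]1110
Step 1: δ(q0, 1) = (q0, 1, R) → 1[q0]110
Step 2: δ(q0, 1) = (q0, 1, R) → 11[q0]10
Step 3: δ(q0, 1) = (q0, 1, R) → 111[q0]0
Step 4: δ(q0, 0) = (q1, □, L) → 11[q1]1□
Step 5: δ(q1, 1) = (q1, □, R) → 11□[q1]□
Step 6: δ(q1, □) = (q1, □, L) → 11[q1]□□
Step 7: δ(q1, □) = (q1, □, L) → 1[q1]1□□
Step 8: δ(q1, 1) = (q1, □, R) → 1□[q1]□□
Step 9: δ(q1, □) = (q1, □, L) → 1[q1]□□□
Step 10: δ(q1, □) = (q1, □, L) → [q1]1□□□

The machine has not reached a halting state after 10 steps.
The machine did not halt within the 10-step bound.

Answer: No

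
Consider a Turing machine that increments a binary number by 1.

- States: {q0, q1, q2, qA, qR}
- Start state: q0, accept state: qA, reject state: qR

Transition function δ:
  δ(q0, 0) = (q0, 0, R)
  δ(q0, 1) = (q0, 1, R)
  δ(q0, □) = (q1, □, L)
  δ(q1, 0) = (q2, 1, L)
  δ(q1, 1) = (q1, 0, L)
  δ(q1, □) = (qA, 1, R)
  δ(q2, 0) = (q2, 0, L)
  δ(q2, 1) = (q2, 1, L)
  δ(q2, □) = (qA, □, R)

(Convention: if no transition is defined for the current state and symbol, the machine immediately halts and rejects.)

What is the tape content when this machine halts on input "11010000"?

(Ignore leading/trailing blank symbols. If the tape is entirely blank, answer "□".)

Execution trace:
Initial: [q0]11010000
Step 1: δ(q0, 1) = (q0, 1, R) → 1[q0]1010000
Step 2: δ(q0, 1) = (q0, 1, R) → 11[q0]010000
Step 3: δ(q0, 0) = (q0, 0, R) → 110[q0]10000
Step 4: δ(q0, 1) = (q0, 1, R) → 1101[q0]0000
Step 5: δ(q0, 0) = (q0, 0, R) → 11010[q0]000
Step 6: δ(q0, 0) = (q0, 0, R) → 110100[q0]00
Step 7: δ(q0, 0) = (q0, 0, R) → 1101000[q0]0
Step 8: δ(q0, 0) = (q0, 0, R) → 11010000[q0]□
Step 9: δ(q0, □) = (q1, □, L) → 1101000[q1]0□
Step 10: δ(q1, 0) = (q2, 1, L) → 110100[q2]01□
Step 11: δ(q2, 0) = (q2, 0, L) → 11010[q2]001□
Step 12: δ(q2, 0) = (q2, 0, L) → 1101[q2]0001□
Step 13: δ(q2, 0) = (q2, 0, L) → 110[q2]10001□
Step 14: δ(q2, 1) = (q2, 1, L) → 11[q2]010001□
Step 15: δ(q2, 0) = (q2, 0, L) → 1[q2]1010001□
Step 16: δ(q2, 1) = (q2, 1, L) → [q2]11010001□
Step 17: δ(q2, 1) = (q2, 1, L) → [q2]□11010001□
Step 18: δ(q2, □) = (qA, □, R) → □[qA]11010001□

The machine reaches the accept state qA and halts.

Final tape (ignoring leading/trailing blanks): 11010001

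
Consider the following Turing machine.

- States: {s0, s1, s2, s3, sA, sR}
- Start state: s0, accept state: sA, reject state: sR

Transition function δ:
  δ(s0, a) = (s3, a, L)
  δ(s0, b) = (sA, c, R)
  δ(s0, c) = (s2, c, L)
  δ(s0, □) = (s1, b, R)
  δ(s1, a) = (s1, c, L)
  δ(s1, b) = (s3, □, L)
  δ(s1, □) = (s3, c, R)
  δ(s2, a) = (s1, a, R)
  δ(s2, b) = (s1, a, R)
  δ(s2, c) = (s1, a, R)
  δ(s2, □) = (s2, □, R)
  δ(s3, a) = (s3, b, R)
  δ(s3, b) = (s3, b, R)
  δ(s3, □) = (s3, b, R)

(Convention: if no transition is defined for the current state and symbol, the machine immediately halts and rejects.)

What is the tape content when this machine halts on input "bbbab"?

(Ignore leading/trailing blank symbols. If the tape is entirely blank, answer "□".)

Execution trace:
Initial: [s0]bbbab
Step 1: δ(s0, b) = (sA, c, R) → c[sA]bbab

The machine reaches the accept state sA and halts.

Final tape (ignoring leading/trailing blanks): cbbab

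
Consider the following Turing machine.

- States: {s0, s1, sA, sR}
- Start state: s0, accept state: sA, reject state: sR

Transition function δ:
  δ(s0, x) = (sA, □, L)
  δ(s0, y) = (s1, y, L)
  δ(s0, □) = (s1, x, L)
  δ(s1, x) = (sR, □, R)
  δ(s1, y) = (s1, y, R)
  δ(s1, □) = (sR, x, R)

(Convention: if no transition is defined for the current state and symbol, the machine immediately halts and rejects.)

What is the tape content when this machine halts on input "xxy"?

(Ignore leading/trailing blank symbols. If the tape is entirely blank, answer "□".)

Execution trace:
Initial: [s0]xxy
Step 1: δ(s0, x) = (sA, □, L) → [sA]□□xy

The machine reaches the accept state sA and halts.

Final tape (ignoring leading/trailing blanks): xy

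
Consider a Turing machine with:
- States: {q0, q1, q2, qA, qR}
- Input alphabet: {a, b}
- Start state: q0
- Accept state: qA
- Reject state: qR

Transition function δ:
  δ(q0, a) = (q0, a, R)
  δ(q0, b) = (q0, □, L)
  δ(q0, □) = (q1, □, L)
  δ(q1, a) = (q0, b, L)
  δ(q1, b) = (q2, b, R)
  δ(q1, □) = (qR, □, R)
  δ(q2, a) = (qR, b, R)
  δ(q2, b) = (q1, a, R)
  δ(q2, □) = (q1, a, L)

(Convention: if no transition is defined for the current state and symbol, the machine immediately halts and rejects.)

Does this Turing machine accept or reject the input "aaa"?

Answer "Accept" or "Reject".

Execution trace:
Initial: [q0]aaa
Step 1: δ(q0, a) = (q0, a, R) → a[q0]aa
Step 2: δ(q0, a) = (q0, a, R) → aa[q0]a
Step 3: δ(q0, a) = (q0, a, R) → aaa[q0]□
Step 4: δ(q0, □) = (q1, □, L) → aa[q1]a□
Step 5: δ(q1, a) = (q0, b, L) → a[q0]ab□
Step 6: δ(q0, a) = (q0, a, R) → aa[q0]b□
Step 7: δ(q0, b) = (q0, □, L) → a[q0]a□□
Step 8: δ(q0, a) = (q0, a, R) → aa[q0]□□
Step 9: δ(q0, □) = (q1, □, L) → a[q1]a□□
Step 10: δ(q1, a) = (q0, b, L) → [q0]ab□□
Step 11: δ(q0, a) = (q0, a, R) → a[q0]b□□
Step 12: δ(q0, b) = (q0, □, L) → [q0]a□□□
Step 13: δ(q0, a) = (q0, a, R) → a[q0]□□□
Step 14: δ(q0, □) = (q1, □, L) → [q1]a□□□
Step 15: δ(q1, a) = (q0, b, L) → [q0]□b□□□
Step 16: δ(q0, □) = (q1, □, L) → [q1]□□b□□□
Step 17: δ(q1, □) = (qR, □, R) → □[qR]□b□□□

The machine reaches the reject state qR and halts.

Answer: Reject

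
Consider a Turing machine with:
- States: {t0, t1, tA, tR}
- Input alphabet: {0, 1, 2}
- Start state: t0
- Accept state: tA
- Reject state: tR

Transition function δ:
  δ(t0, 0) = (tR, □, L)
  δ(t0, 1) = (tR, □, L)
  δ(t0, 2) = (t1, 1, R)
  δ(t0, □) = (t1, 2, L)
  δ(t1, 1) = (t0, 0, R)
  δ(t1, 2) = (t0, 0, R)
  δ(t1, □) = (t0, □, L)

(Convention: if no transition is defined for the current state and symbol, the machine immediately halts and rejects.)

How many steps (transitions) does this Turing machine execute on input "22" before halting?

Execution trace:
Initial: [t0]22
Step 1: δ(t0, 2) = (t1, 1, R) → 1[t1]2
Step 2: δ(t1, 2) = (t0, 0, R) → 10[t0]□
Step 3: δ(t0, □) = (t1, 2, L) → 1[t1]02

No transition is defined for δ(t1, 0). By convention the machine halts and rejects.

The machine executed 3 steps before halting.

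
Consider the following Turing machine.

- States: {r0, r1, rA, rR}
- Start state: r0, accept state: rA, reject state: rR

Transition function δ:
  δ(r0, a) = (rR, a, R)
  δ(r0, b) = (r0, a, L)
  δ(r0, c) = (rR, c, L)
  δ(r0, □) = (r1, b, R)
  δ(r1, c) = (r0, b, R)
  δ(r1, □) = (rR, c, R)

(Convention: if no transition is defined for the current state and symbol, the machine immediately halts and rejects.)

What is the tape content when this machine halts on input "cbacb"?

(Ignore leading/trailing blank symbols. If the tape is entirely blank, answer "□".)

Execution trace:
Initial: [r0]cbacb
Step 1: δ(r0, c) = (rR, c, L) → [rR]□cbacb

The machine reaches the reject state rR and halts.

Final tape (ignoring leading/trailing blanks): cbacb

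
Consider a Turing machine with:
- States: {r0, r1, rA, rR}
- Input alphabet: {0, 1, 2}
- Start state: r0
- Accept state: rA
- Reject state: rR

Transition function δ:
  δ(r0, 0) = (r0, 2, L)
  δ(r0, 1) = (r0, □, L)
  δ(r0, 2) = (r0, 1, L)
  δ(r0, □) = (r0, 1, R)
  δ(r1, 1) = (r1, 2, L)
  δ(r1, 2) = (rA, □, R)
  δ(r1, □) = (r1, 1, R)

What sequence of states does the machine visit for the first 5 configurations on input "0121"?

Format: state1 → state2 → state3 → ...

Execution trace:
Initial: [r0]0121
Step 1: δ(r0, 0) = (r0, 2, L) → [r0]□2121
Step 2: δ(r0, □) = (r0, 1, R) → 1[r0]2121
Step 3: δ(r0, 2) = (r0, 1, L) → [r0]11121
Step 4: δ(r0, 1) = (r0, □, L) → [r0]□□1121

State sequence: r0 → r0 → r0 → r0 → r0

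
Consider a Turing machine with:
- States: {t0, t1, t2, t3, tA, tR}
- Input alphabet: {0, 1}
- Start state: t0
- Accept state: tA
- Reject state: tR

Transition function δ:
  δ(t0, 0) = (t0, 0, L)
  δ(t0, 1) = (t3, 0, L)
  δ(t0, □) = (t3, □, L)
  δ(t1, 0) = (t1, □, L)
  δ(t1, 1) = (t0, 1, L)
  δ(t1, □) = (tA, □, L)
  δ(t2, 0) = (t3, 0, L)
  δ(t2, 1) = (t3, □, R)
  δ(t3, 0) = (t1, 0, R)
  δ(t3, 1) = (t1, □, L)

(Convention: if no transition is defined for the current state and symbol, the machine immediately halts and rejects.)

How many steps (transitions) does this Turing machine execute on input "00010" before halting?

Execution trace:
Initial: [t0]00010
Step 1: δ(t0, 0) = (t0, 0, L) → [t0]□00010
Step 2: δ(t0, □) = (t3, □, L) → [t3]□□00010

No transition is defined for δ(t3, □). By convention the machine halts and rejects.

The machine executed 2 steps before halting.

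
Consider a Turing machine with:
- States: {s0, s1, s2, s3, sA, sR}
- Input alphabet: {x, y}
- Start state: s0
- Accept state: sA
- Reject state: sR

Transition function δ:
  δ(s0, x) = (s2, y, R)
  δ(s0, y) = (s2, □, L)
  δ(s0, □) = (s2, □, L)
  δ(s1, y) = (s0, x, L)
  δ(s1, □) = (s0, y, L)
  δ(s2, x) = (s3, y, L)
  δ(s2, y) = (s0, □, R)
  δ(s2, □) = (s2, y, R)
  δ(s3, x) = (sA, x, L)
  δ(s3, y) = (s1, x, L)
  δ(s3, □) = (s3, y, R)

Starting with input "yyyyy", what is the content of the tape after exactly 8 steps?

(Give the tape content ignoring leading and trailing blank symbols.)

Execution trace:
Initial: [s0]yyyyy
Step 1: δ(s0, y) = (s2, □, L) → [s2]□□yyyy
Step 2: δ(s2, □) = (s2, y, R) → y[s2]□yyyy
Step 3: δ(s2, □) = (s2, y, R) → yy[s2]yyyy
Step 4: δ(s2, y) = (s0, □, R) → yy□[s0]yyy
Step 5: δ(s0, y) = (s2, □, L) → yy[s2]□□yy
Step 6: δ(s2, □) = (s2, y, R) → yyy[s2]□yy
Step 7: δ(s2, □) = (s2, y, R) → yyyy[s2]yy
Step 8: δ(s2, y) = (s0, □, R) → yyyy□[s0]y

After 8 steps, the tape (ignoring leading/trailing blanks) is: yyyy□y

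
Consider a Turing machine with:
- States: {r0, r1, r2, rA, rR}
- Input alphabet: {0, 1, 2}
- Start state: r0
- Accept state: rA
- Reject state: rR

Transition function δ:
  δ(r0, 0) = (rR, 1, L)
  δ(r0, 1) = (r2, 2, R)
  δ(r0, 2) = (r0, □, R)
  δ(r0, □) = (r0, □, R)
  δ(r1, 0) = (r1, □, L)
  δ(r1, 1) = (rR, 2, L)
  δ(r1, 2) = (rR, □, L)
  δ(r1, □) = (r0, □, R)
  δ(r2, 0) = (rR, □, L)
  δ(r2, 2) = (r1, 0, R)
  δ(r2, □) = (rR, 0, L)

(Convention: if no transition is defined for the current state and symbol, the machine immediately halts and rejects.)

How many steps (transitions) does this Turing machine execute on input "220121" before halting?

Execution trace:
Initial: [r0]220121
Step 1: δ(r0, 2) = (r0, □, R) → □[r0]20121
Step 2: δ(r0, 2) = (r0, □, R) → □□[r0]0121
Step 3: δ(r0, 0) = (rR, 1, L) → □[rR]□1121

The machine reaches the reject state rR and halts.

The machine executed 3 steps before halting.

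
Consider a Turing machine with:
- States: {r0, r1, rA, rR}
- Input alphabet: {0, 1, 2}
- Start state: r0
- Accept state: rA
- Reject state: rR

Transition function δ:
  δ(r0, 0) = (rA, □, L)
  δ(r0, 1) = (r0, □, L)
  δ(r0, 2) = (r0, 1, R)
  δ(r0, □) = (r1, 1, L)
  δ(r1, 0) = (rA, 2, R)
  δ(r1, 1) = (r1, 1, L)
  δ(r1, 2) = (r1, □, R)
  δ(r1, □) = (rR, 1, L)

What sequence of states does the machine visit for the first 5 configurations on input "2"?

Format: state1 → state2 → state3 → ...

Execution trace:
Initial: [r0]2
Step 1: δ(r0, 2) = (r0, 1, R) → 1[r0]□
Step 2: δ(r0, □) = (r1, 1, L) → [r1]11
Step 3: δ(r1, 1) = (r1, 1, L) → [r1]□11
Step 4: δ(r1, □) = (rR, 1, L) → [rR]□111

The machine reaches the reject state rR and halts.

State sequence: r0 → r0 → r1 → r1 → rR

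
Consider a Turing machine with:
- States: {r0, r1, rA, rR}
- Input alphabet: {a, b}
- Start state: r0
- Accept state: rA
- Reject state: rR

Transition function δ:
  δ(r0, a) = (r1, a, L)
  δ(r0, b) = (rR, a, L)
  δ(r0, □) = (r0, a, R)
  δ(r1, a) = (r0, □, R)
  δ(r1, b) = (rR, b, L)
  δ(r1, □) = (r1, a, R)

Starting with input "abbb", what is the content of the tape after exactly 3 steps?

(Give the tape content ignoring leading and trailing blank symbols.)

Execution trace:
Initial: [r0]abbb
Step 1: δ(r0, a) = (r1, a, L) → [r1]□abbb
Step 2: δ(r1, □) = (r1, a, R) → a[r1]abbb
Step 3: δ(r1, a) = (r0, □, R) → a□[r0]bbb

After 3 steps, the tape (ignoring leading/trailing blanks) is: a□bbb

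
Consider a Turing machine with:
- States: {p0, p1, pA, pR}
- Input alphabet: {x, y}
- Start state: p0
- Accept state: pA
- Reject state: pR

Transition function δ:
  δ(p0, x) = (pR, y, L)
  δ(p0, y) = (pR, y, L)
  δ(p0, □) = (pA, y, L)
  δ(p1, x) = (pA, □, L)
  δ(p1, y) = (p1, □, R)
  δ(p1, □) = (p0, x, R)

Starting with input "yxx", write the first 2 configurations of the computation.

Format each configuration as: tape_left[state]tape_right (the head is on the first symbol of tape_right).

Transitions applied:
Step 1: δ(p0, y) = (pR, y, L)

The first 2 configurations are:
[p0]yxx ⊢ [pR]□yxx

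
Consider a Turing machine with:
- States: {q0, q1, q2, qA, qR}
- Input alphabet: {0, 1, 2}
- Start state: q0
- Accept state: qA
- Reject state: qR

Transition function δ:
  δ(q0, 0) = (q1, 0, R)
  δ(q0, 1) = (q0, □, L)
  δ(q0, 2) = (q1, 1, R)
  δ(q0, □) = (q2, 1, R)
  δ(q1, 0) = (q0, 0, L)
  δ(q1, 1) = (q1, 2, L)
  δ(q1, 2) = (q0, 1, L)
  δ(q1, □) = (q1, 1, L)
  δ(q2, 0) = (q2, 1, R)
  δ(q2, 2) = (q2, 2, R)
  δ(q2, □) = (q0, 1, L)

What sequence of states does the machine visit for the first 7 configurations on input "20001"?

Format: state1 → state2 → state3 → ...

Execution trace:
Initial: [q0]20001
Step 1: δ(q0, 2) = (q1, 1, R) → 1[q1]0001
Step 2: δ(q1, 0) = (q0, 0, L) → [q0]10001
Step 3: δ(q0, 1) = (q0, □, L) → [q0]□□0001
Step 4: δ(q0, □) = (q2, 1, R) → 1[q2]□0001
Step 5: δ(q2, □) = (q0, 1, L) → [q0]110001
Step 6: δ(q0, 1) = (q0, □, L) → [q0]□□10001

State sequence: q0 → q1 → q0 → q0 → q2 → q0 → q0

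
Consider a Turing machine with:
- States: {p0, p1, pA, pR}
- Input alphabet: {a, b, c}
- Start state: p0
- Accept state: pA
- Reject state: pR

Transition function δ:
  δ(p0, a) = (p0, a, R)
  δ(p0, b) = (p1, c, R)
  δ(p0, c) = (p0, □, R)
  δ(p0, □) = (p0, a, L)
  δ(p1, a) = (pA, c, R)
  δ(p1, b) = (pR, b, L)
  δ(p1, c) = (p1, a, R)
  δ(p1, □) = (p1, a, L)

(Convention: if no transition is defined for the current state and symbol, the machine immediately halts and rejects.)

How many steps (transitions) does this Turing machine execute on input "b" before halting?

Execution trace:
Initial: [p0]b
Step 1: δ(p0, b) = (p1, c, R) → c[p1]□
Step 2: δ(p1, □) = (p1, a, L) → [p1]ca
Step 3: δ(p1, c) = (p1, a, R) → a[p1]a
Step 4: δ(p1, a) = (pA, c, R) → ac[pA]□

The machine reaches the accept state pA and halts.

The machine executed 4 steps before halting.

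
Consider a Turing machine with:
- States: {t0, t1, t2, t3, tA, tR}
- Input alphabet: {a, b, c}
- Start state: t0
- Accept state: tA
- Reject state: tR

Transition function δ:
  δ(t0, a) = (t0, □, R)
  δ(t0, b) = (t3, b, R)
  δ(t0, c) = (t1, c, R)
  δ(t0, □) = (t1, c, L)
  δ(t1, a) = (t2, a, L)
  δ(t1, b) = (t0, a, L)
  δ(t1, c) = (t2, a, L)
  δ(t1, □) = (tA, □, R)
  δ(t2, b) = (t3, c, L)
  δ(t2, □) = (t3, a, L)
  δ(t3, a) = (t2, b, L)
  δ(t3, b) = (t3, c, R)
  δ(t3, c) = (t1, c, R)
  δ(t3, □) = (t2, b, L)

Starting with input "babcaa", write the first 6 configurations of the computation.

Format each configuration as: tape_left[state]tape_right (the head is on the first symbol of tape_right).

Transitions applied:
Step 1: δ(t0, b) = (t3, b, R)
Step 2: δ(t3, a) = (t2, b, L)
Step 3: δ(t2, b) = (t3, c, L)
Step 4: δ(t3, □) = (t2, b, L)
Step 5: δ(t2, □) = (t3, a, L)

The first 6 configurations are:
[t0]babcaa ⊢ b[t3]abcaa ⊢ [t2]bbbcaa ⊢ [t3]□cbbcaa ⊢ [t2]□bcbbcaa ⊢ [t3]□abcbbcaa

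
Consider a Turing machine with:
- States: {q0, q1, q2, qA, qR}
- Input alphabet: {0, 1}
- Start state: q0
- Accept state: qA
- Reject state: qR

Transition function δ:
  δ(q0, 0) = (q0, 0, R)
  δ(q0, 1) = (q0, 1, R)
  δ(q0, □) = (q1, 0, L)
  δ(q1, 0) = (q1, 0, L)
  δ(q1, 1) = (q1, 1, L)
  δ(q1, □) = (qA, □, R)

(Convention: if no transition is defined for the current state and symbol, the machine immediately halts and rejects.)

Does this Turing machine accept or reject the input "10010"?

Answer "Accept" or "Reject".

Execution trace:
Initial: [q0]10010
Step 1: δ(q0, 1) = (q0, 1, R) → 1[q0]0010
Step 2: δ(q0, 0) = (q0, 0, R) → 10[q0]010
Step 3: δ(q0, 0) = (q0, 0, R) → 100[q0]10
Step 4: δ(q0, 1) = (q0, 1, R) → 1001[q0]0
Step 5: δ(q0, 0) = (q0, 0, R) → 10010[q0]□
Step 6: δ(q0, □) = (q1, 0, L) → 1001[q1]00
Step 7: δ(q1, 0) = (q1, 0, L) → 100[q1]100
Step 8: δ(q1, 1) = (q1, 1, L) → 10[q1]0100
Step 9: δ(q1, 0) = (q1, 0, L) → 1[q1]00100
Step 10: δ(q1, 0) = (q1, 0, L) → [q1]100100
Step 11: δ(q1, 1) = (q1, 1, L) → [q1]□100100
Step 12: δ(q1, □) = (qA, □, R) → □[qA]100100

The machine reaches the accept state qA and halts.

Answer: Accept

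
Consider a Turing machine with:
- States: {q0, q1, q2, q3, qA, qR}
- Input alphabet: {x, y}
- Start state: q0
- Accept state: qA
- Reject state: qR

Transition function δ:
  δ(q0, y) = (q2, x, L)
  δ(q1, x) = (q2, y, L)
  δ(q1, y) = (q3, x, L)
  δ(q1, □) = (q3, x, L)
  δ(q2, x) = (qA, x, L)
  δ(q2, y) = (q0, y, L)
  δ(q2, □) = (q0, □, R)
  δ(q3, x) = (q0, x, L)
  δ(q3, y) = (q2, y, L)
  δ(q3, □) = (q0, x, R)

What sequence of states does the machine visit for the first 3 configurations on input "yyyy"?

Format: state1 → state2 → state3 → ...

Execution trace:
Initial: [q0]yyyy
Step 1: δ(q0, y) = (q2, x, L) → [q2]□xyyy
Step 2: δ(q2, □) = (q0, □, R) → □[q0]xyyy

No transition is defined for δ(q0, x). By convention the machine halts and rejects.

State sequence: q0 → q2 → q0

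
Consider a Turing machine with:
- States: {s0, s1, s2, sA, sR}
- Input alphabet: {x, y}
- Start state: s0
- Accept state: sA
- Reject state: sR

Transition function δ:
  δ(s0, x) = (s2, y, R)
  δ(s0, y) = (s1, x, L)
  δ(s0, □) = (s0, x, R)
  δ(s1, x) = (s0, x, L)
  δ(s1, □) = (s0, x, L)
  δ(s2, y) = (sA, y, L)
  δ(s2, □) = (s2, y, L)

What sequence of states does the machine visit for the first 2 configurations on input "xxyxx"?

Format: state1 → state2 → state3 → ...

Execution trace:
Initial: [s0]xxyxx
Step 1: δ(s0, x) = (s2, y, R) → y[s2]xyxx

No transition is defined for δ(s2, x). By convention the machine halts and rejects.

State sequence: s0 → s2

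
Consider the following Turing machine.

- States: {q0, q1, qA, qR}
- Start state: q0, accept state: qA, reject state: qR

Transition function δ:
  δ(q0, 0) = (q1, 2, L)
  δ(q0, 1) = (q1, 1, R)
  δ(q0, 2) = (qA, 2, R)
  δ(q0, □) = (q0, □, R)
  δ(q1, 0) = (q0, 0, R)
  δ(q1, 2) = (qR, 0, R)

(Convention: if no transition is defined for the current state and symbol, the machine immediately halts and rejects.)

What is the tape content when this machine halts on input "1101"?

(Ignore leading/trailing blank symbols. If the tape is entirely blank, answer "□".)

Execution trace:
Initial: [q0]1101
Step 1: δ(q0, 1) = (q1, 1, R) → 1[q1]101

No transition is defined for δ(q1, 1). By convention the machine halts and rejects.

Final tape (ignoring leading/trailing blanks): 1101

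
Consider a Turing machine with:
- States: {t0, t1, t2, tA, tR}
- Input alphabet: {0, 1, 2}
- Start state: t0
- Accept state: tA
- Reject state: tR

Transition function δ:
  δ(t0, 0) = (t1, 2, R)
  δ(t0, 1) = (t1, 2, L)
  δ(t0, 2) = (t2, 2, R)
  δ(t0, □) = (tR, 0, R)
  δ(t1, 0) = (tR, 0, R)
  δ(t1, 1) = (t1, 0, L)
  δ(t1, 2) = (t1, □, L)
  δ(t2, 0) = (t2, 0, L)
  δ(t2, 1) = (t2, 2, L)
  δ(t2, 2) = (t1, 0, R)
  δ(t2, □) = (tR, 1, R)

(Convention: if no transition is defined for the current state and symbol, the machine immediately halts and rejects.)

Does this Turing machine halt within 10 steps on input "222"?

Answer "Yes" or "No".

Execution trace:
Initial: [t0]222
Step 1: δ(t0, 2) = (t2, 2, R) → 2[t2]22
Step 2: δ(t2, 2) = (t1, 0, R) → 20[t1]2
Step 3: δ(t1, 2) = (t1, □, L) → 2[t1]0□
Step 4: δ(t1, 0) = (tR, 0, R) → 20[tR]□

The machine reaches the reject state tR and halts.
The machine halted after 4 steps (within the 10-step bound).

Answer: Yes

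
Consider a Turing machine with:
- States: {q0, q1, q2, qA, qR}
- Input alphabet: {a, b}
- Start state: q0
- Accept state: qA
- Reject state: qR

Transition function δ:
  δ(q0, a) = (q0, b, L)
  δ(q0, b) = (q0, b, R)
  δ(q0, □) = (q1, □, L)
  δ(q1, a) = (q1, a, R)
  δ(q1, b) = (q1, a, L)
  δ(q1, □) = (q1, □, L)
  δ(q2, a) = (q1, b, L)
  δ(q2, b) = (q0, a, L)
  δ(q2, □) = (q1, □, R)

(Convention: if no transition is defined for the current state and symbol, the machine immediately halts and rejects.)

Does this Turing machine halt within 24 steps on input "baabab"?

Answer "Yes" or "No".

Execution trace:
Initial: [q0]baabab
Step 1: δ(q0, b) = (q0, b, R) → b[q0]aabab
Step 2: δ(q0, a) = (q0, b, L) → [q0]bbabab
Step 3: δ(q0, b) = (q0, b, R) → b[q0]babab
Step 4: δ(q0, b) = (q0, b, R) → bb[q0]abab
Step 5: δ(q0, a) = (q0, b, L) → b[q0]bbbab
Step 6: δ(q0, b) = (q0, b, R) → bb[q0]bbab
Step 7: δ(q0, b) = (q0, b, R) → bbb[q0]bab
Step 8: δ(q0, b) = (q0, b, R) → bbbb[q0]ab
Step 9: δ(q0, a) = (q0, b, L) → bbb[q0]bbb
Step 10: δ(q0, b) = (q0, b, R) → bbbb[q0]bb
Step 11: δ(q0, b) = (q0, b, R) → bbbbb[q0]b
Step 12: δ(q0, b) = (q0, b, R) → bbbbbb[q0]□
Step 13: δ(q0, □) = (q1, □, L) → bbbbb[q1]b□
Step 14: δ(q1, b) = (q1, a, L) → bbbb[q1]ba□
Step 15: δ(q1, b) = (q1, a, L) → bbb[q1]baa□
Step 16: δ(q1, b) = (q1, a, L) → bb[q1]baaa□
Step 17: δ(q1, b) = (q1, a, L) → b[q1]baaaa□
Step 18: δ(q1, b) = (q1, a, L) → [q1]baaaaa□
Step 19: δ(q1, b) = (q1, a, L) → [q1]□aaaaaa□
Step 20: δ(q1, □) = (q1, □, L) → [q1]□□aaaaaa□
Step 21: δ(q1, □) = (q1, □, L) → [q1]□□□aaaaaa□
Step 22: δ(q1, □) = (q1, □, L) → [q1]□□□□aaaaaa□
Step 23: δ(q1, □) = (q1, □, L) → [q1]□□□□□aaaaaa□
Step 24: δ(q1, □) = (q1, □, L) → [q1]□□□□□□aaaaaa□

The machine has not reached a halting state after 24 steps.
The machine did not halt within the 24-step bound.

Answer: No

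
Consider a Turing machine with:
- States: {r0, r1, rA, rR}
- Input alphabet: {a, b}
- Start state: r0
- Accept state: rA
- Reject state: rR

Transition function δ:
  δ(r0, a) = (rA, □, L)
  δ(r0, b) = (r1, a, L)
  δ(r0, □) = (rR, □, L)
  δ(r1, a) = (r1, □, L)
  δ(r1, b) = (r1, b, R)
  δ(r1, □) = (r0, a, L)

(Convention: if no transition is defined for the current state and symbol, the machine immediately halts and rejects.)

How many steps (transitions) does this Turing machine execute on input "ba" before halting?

Execution trace:
Initial: [r0]ba
Step 1: δ(r0, b) = (r1, a, L) → [r1]□aa
Step 2: δ(r1, □) = (r0, a, L) → [r0]□aaa
Step 3: δ(r0, □) = (rR, □, L) → [rR]□□aaa

The machine reaches the reject state rR and halts.

The machine executed 3 steps before halting.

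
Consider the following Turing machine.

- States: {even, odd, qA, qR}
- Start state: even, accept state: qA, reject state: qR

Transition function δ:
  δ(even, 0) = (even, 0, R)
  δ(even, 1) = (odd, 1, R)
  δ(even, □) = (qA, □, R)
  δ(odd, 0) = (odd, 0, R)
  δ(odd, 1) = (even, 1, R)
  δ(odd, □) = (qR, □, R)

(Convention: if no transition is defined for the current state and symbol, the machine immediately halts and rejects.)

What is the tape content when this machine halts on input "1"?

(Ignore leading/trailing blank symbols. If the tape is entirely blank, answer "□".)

Execution trace:
Initial: [even]1
Step 1: δ(even, 1) = (odd, 1, R) → 1[odd]□
Step 2: δ(odd, □) = (qR, □, R) → 1□[qR]□

The machine reaches the reject state qR and halts.

Final tape (ignoring leading/trailing blanks): 1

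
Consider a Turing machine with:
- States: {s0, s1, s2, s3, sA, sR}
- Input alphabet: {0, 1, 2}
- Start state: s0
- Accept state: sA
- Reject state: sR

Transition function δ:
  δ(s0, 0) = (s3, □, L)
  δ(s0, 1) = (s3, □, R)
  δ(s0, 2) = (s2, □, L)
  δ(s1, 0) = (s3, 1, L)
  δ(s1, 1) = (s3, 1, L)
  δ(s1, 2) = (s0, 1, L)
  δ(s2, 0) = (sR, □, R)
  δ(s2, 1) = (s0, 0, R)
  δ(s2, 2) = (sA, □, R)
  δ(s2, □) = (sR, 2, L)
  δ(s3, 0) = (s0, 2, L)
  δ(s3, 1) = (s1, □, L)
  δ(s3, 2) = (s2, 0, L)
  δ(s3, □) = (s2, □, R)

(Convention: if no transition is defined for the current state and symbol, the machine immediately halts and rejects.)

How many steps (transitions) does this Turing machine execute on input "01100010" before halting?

Execution trace:
Initial: [s0]01100010
Step 1: δ(s0, 0) = (s3, □, L) → [s3]□□1100010
Step 2: δ(s3, □) = (s2, □, R) → □[s2]□1100010
Step 3: δ(s2, □) = (sR, 2, L) → [sR]□21100010

The machine reaches the reject state sR and halts.

The machine executed 3 steps before halting.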